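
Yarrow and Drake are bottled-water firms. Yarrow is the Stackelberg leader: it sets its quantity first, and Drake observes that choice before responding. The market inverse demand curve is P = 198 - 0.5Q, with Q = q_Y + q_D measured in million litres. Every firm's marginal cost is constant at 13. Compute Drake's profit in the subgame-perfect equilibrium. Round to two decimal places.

4278.13

The follower Drake best-responds to any q_Y: π_D = (198 - 0.5Q)q_D - 13q_D.
Setting the follower's marginal profit to zero, 185 - (1/2)q_Y - q_D = 0, i.e. q_D = (185 - (1/2)q_Y).
The leader anticipates this reaction. Substituting into P = 198 - 0.5Q gives P = 211/2 - (1/4)q_Y, so π_Y = (211/2 - (1/4)q_Y)q_Y - 13q_Y.
Maximising: ∂π_Y/∂q_Y = 185/2 - (1/2)q_Y = 0, giving q_Y = 185.
Then q_D = (185 - (1/2)·185) = 185/2.
Price P = 198 - (1/2)·(555/2) = 237/4.
Drake's profit: (237/4 - 13)·(185/2) = 4278.1250.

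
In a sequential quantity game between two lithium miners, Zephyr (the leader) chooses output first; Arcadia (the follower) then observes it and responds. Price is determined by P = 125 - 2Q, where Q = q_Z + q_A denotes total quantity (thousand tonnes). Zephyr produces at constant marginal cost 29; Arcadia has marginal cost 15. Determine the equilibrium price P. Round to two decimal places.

The follower Arcadia best-responds to any q_Z: π_A = (125 - 2Q)q_A - 15q_A.
Follower FOC: 110 - 2q_Z - 4q_A = 0, so q_A(q_Z) = (110 - 2q_Z)/4.
The leader anticipates this reaction. Substituting into P = 125 - 2Q gives P = 70 - q_Z, so π_Z = (70 - q_Z)q_Z - 29q_Z.
Leader FOC: 41 - 2q_Z = 0, so q_Z = 41/2.
Then q_A = (110 - 2·(41/2))/4 = 69/4.
Total output Q = 151/4, so price P = 125 - 2·(151/4) = 99/2.

49.50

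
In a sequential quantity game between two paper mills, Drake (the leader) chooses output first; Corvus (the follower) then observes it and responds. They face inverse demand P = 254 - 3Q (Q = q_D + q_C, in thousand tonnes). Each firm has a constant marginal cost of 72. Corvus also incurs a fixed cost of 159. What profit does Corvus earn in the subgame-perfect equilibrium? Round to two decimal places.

The follower Corvus best-responds to any q_D: π_C = (254 - 3Q)q_C - 72q_C.
Follower FOC: 182 - 3q_D - 6q_C = 0, so q_C(q_D) = (182 - 3q_D)/6.
The leader anticipates this reaction. Substituting into P = 254 - 3Q gives P = 163 - (3/2)q_D, so π_D = (163 - (3/2)q_D)q_D - 72q_D.
The leader's first-order condition 91 - 3q_D = 0 yields q_D = 91/3.
Then q_C = (182 - 3·(91/3))/6 = 91/6.
Price P = 254 - 3·(91/2) = 235/2.
Corvus's profit: (235/2 - 72)·(91/6) - 159 = 531.0833.

531.08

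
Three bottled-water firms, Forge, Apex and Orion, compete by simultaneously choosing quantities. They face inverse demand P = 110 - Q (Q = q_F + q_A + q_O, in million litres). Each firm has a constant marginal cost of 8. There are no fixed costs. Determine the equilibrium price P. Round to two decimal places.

Each firm earns π_i = (110 - Q)q_i - 8q_i.
First-order condition (treating rivals' output as given): 102 - 2q_i - Σ_{j≠i} q_j = 0.
By symmetry each firm produces the same amount; substituting Σ_{j≠i} q_j = 2q_i yields q_i = 102/4 = 51/2.
Total output Q = 153/2, so price P = 110 - 153/2 = 67/2.

33.50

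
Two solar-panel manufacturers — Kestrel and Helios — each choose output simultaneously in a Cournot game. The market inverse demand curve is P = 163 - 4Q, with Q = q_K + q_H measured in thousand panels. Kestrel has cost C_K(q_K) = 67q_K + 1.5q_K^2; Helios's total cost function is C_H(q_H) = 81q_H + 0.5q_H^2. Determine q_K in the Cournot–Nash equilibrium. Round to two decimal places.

6.46

Kestrel's profit: π_K = (163 - 4Q)q_K - (67q_K + (3/2)q_K²). Setting ∂π_K/∂q_K = 0: 96 - 11q_K - 4(q_H) = 0.
Helios's first-order condition: 82 - 9q_H - 4(q_K) = 0.
So q_K = (96 - 4q_H)/11 and q_H = (82 - 4q_K)/9.
Solving the pair: q_K = 536/83, q_H = 518/83.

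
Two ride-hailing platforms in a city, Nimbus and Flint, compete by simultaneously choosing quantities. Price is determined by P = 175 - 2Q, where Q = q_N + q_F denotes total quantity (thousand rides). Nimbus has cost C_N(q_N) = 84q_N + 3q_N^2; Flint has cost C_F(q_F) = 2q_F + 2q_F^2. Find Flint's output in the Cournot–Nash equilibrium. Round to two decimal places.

20.37

Nimbus's profit: π_N = (175 - 2Q)q_N - (84q_N + 3q_N²). Setting ∂π_N/∂q_N = 0: 91 - 10q_N - 2(q_F) = 0.
Flint's profit: π_F = (175 - 2Q)q_F - (2q_F + 2q_F²). Setting ∂π_F/∂q_F = 0: 173 - 8q_F - 2(q_N) = 0.
So q_N = (91 - 2q_F)/10 and q_F = (173 - 2q_N)/8.
Substituting one into the other gives q_N = 191/38 and q_F = 387/19.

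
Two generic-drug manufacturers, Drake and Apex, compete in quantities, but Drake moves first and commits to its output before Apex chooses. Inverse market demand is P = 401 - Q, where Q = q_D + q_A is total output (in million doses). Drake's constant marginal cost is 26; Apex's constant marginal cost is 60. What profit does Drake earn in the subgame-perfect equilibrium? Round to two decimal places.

The follower Apex best-responds to any q_D: π_A = (401 - Q)q_A - 60q_A.
∂π_A/∂q_A = 341 - q_D - 2q_A = 0 gives the reaction function q_A = (341 - q_D)/2.
Drake substitutes q_A(q_D) into its own profit: π_D = q_D(401 - q_D - (341 - q_D)/2) - 26q_D = (461/2 - (1/2)q_D)q_D - 26q_D.
Leader FOC: 409/2 - q_D = 0, so q_D = 409/2.
Then q_A = (341 - 409/2)/2 = 273/4.
Price P = 401 - 1091/4 = 513/4.
Drake's profit: (513/4 - 26)·(409/2) = 20910.1250.

20910.13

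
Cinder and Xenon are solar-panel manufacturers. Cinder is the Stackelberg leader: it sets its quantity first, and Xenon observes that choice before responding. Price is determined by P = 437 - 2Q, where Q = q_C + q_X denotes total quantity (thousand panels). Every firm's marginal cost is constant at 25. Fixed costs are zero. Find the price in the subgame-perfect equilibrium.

Solve by backward induction. Given q_C, the follower Xenon maximises π_X = (437 - 2q_C - 2q_X)q_X - 25q_X.
∂π_X/∂q_X = 412 - 2q_C - 4q_X = 0 gives the reaction function q_X = (412 - 2q_C)/4.
The leader anticipates this reaction. Substituting into P = 437 - 2Q gives P = 231 - q_C, so π_C = (231 - q_C)q_C - 25q_C.
Leader FOC: 206 - 2q_C = 0, so q_C = 103.
Then q_X = (412 - 2·103)/4 = 103/2.
Total output Q = 309/2, so price P = 437 - 2·(309/2) = 128.

128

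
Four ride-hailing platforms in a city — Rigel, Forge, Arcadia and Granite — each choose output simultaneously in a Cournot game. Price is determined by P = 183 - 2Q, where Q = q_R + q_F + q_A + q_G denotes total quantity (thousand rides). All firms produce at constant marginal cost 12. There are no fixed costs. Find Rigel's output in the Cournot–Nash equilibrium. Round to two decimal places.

17.10

Each firm earns π_i = (183 - 2Q)q_i - 12q_i.
Setting ∂π_i/∂q_i = 0 with rivals' quantities fixed: 171 - 4q_i - 2·Σ_{j≠i} q_j = 0.
By symmetry each firm produces the same amount; substituting Σ_{j≠i} q_j = 3q_i yields q_i = 171/10.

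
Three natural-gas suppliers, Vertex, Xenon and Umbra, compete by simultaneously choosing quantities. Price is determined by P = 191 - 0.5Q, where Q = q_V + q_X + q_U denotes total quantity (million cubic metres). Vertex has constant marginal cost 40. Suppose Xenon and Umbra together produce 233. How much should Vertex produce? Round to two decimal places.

34.50

With rivals' combined output fixed at 233, Vertex's profit is π_V = (191 - (1/2)·233 - (1/2)q_V)q_V - (40q_V) = (149/2 - (1/2)q_V)q_V - (40q_V).
∂π_V/∂q_V = 69/2 - q_V = 0, so q_V = 69/2.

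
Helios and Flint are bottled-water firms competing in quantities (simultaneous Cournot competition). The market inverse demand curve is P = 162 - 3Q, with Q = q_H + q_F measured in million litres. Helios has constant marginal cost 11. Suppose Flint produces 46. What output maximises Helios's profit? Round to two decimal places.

With the rival's output fixed at 46, Helios's profit is π_H = (162 - 3·46 - 3q_H)q_H - (11q_H) = (24 - 3q_H)q_H - (11q_H).
∂π_H/∂q_H = 13 - 6q_H = 0, so q_H = 13/6.

2.17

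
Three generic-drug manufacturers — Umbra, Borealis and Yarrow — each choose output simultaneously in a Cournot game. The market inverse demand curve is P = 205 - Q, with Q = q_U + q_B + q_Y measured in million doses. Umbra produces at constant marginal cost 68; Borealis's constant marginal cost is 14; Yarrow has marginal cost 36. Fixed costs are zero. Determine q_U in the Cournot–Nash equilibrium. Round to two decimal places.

Umbra's profit: π_U = (205 - Q)q_U - (68q_U). Setting ∂π_U/∂q_U = 0: 137 - 2q_U - (q_B + q_Y) = 0.
Borealis's profit: π_B = (205 - Q)q_B - (14q_B). Setting ∂π_B/∂q_B = 0: 191 - 2q_B - (q_U + q_Y) = 0.
Yarrow's profit: π_Y = (205 - Q)q_Y - (36q_Y). Setting ∂π_Y/∂q_Y = 0: 169 - 2q_Y - (q_U + q_B) = 0.
Summing all 3 equations gives 497 − 4Q = 0, hence Q = 497/4.
Back-substituting: q_U = (137 − 497/4) = 51/4, q_B = (191 − 497/4) = 267/4, q_Y = (169 − 497/4) = 179/4.

12.75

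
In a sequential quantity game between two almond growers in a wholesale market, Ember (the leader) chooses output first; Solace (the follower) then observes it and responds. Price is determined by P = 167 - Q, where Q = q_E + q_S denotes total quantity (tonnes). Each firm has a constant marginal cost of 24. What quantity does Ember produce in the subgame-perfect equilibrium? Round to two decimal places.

71.50

Solve by backward induction. Given q_E, the follower Solace maximises π_S = (167 - q_E - q_S)q_S - 24q_S.
Follower FOC: 143 - q_E - 2q_S = 0, so q_S(q_E) = (143 - q_E)/2.
The leader anticipates this reaction. Substituting into P = 167 - Q gives P = 191/2 - (1/2)q_E, so π_E = (191/2 - (1/2)q_E)q_E - 24q_E.
The leader's first-order condition 143/2 - q_E = 0 yields q_E = 143/2.
Then q_S = (143 - 143/2)/2 = 143/4.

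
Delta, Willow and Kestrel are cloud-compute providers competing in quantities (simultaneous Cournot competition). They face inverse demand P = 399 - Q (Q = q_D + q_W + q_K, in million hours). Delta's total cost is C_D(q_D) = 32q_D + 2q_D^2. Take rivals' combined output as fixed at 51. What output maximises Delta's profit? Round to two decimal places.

52.67

With rivals' combined output fixed at 51, Delta's profit is π_D = (399 - 51 - q_D)q_D - (32q_D + 2q_D²) = (348 - q_D)q_D - (32q_D + 2q_D²).
∂π_D/∂q_D = 316 - 6q_D = 0, so q_D = 158/3.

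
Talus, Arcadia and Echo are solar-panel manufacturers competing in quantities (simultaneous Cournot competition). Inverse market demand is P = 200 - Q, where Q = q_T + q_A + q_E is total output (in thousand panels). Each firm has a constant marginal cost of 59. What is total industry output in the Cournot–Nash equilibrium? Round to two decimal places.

105.75

Each firm earns π_i = (200 - Q)q_i - 59q_i.
Setting ∂π_i/∂q_i = 0 with rivals' quantities fixed: 141 - 2q_i - Σ_{j≠i} q_j = 0.
With identical firms every q_j equals q_i, so Σ_{j≠i} q_j = 2q_i and 141 = 4q_i, giving q_i = 141/4.
Total output Q = 141/4 + 141/4 + 141/4 = 423/4.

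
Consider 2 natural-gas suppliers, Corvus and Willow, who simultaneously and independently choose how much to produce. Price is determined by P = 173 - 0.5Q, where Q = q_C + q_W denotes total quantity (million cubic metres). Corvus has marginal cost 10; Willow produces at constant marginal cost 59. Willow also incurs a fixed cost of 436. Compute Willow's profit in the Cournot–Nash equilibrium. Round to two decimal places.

Corvus's profit: π_C = (173 - 0.5Q)q_C - (10q_C). Setting ∂π_C/∂q_C = 0: 163 - q_C - (1/2)(q_W) = 0.
Willow's profit: π_W = (173 - 0.5Q)q_W - (59q_W). Setting ∂π_W/∂q_W = 0: 114 - q_W - (1/2)(q_C) = 0.
Best responses: q_C = (163 - (1/2)q_W), q_W = (114 - (1/2)q_C).
Solving the pair: q_C = 424/3, q_W = 130/3.
Price P = 173 - (1/2)·(554/3) = 242/3.
Willow's profit: (242/3 - 59)·(130/3) - 436 = 502.8889.

502.89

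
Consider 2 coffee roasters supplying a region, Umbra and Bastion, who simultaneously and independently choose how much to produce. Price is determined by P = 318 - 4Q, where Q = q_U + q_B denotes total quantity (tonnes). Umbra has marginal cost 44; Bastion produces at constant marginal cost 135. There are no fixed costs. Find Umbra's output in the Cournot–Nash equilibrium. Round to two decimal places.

30.42

Umbra's profit: π_U = (318 - 4Q)q_U - (44q_U). Setting ∂π_U/∂q_U = 0: 274 - 8q_U - 4(q_B) = 0.
Bastion's first-order condition: 183 - 8q_B - 4(q_U) = 0.
So q_U = (274 - 4q_B)/8 and q_B = (183 - 4q_U)/8.
Substituting one into the other gives q_U = 365/12 and q_B = 23/3.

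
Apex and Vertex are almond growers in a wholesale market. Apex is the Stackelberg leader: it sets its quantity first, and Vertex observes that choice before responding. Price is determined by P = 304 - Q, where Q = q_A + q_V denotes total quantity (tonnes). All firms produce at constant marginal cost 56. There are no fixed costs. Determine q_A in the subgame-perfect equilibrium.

Solve by backward induction. Given q_A, the follower Vertex maximises π_V = (304 - q_A - q_V)q_V - 56q_V.
Follower FOC: 248 - q_A - 2q_V = 0, so q_V(q_A) = (248 - q_A)/2.
Apex substitutes q_V(q_A) into its own profit: π_A = q_A(304 - q_A - (248 - q_A)/2) - 56q_A = (180 - (1/2)q_A)q_A - 56q_A.
Maximising: ∂π_A/∂q_A = 124 - q_A = 0, giving q_A = 124.
Then q_V = (248 - 124)/2 = 62.

124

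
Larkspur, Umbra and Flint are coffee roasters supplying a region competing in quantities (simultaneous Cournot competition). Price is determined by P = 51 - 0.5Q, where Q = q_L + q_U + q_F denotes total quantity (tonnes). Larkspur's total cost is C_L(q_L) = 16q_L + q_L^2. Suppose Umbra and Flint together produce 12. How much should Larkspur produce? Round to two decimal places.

With rivals' combined output fixed at 12, Larkspur's profit is π_L = (51 - (1/2)·12 - (1/2)q_L)q_L - (16q_L + q_L²) = (45 - (1/2)q_L)q_L - (16q_L + q_L²).
∂π_L/∂q_L = 29 - 3q_L = 0, so q_L = 29/3.

9.67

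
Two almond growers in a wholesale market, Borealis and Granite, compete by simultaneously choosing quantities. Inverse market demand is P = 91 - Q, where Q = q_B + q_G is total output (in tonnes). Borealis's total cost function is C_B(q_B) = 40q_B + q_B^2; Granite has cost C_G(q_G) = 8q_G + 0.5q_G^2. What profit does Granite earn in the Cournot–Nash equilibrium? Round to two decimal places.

Borealis's profit: π_B = (91 - Q)q_B - (40q_B + q_B²). Setting ∂π_B/∂q_B = 0: 51 - 4q_B - (q_G) = 0.
Granite's first-order condition: 83 - 3q_G - (q_B) = 0.
So q_B = (51 - q_G)/4 and q_G = (83 - q_B)/3.
Solving the pair: q_B = 70/11, q_G = 281/11.
Price P = 91 - 351/11 = 650/11.
Granite's profit: (650/11)·(281/11) - 8·(281/11) - (1/2)(281/11)² = 978.8554.

978.86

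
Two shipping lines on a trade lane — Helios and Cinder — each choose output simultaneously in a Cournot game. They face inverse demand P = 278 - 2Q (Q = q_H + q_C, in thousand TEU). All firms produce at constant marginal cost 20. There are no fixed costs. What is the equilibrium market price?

A representative firm's profit is π_i = q_i(278 - 2Q) - 20q_i.
First-order condition (treating rivals' output as given): 258 - 4q_i - 2q_j = 0.
With identical firms every q_j equals q_i, so q_j = q_i and 258 = 6q_i, giving q_i = 43.
Total output Q = 86, so price P = 278 - 2·86 = 106.

106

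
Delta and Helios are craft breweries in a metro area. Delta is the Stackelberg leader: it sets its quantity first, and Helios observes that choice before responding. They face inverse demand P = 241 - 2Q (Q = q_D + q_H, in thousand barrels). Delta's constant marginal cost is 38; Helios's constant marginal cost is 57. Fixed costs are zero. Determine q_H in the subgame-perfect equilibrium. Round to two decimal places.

The follower Helios best-responds to any q_D: π_H = (241 - 2Q)q_H - 57q_H.
Setting the follower's marginal profit to zero, 184 - 2q_D - 4q_H = 0, i.e. q_H = (184 - 2q_D)/4.
The leader anticipates this reaction. Substituting into P = 241 - 2Q gives P = 149 - q_D, so π_D = (149 - q_D)q_D - 38q_D.
Leader FOC: 111 - 2q_D = 0, so q_D = 111/2.
Then q_H = (184 - 2·(111/2))/4 = 73/4.

18.25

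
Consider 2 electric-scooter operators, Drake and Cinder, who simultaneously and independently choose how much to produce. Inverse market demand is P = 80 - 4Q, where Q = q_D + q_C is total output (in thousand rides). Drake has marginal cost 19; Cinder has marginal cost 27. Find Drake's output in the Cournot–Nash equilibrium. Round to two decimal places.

Drake's profit: π_D = (80 - 4Q)q_D - (19q_D). Setting ∂π_D/∂q_D = 0: 61 - 8q_D - 4(q_C) = 0.
Cinder's first-order condition: 53 - 8q_C - 4(q_D) = 0.
So q_D = (61 - 4q_C)/8 and q_C = (53 - 4q_D)/8.
Substituting one into the other gives q_D = 23/4 and q_C = 15/4.

5.75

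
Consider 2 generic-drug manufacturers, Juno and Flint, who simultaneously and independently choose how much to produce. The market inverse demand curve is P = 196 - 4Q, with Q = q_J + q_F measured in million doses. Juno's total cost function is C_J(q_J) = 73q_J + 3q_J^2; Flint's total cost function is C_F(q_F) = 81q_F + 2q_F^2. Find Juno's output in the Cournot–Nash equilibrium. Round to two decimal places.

Juno's profit: π_J = (196 - 4Q)q_J - (73q_J + 3q_J²). Setting ∂π_J/∂q_J = 0: 123 - 14q_J - 4(q_F) = 0.
Flint's profit: π_F = (196 - 4Q)q_F - (81q_F + 2q_F²). Setting ∂π_F/∂q_F = 0: 115 - 12q_F - 4(q_J) = 0.
Best responses: q_J = (123 - 4q_F)/14, q_F = (115 - 4q_J)/12.
Solving the pair: q_J = 127/19, q_F = 559/76.

6.68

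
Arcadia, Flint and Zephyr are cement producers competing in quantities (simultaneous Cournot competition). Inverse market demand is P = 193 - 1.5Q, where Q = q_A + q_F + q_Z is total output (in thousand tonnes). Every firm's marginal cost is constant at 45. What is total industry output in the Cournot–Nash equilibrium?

74

A representative firm's profit is π_i = q_i(193 - 1.5Q) - 45q_i.
First-order condition (treating rivals' output as given): 148 - 3q_i - (3/2)·Σ_{j≠i} q_j = 0.
By symmetry each firm produces the same amount; substituting Σ_{j≠i} q_j = 2q_i yields q_i = 148/6 = 74/3.
Total output Q = 74/3 + 74/3 + 74/3 = 74.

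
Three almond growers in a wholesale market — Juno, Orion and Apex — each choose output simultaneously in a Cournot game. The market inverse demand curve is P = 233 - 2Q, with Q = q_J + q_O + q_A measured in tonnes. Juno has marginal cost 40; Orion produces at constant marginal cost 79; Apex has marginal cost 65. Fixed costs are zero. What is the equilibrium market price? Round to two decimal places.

Juno's profit: π_J = (233 - 2Q)q_J - (40q_J). Setting ∂π_J/∂q_J = 0: 193 - 4q_J - 2(q_O + q_A) = 0.
Orion's first-order condition: 154 - 4q_O - 2(q_J + q_A) = 0.
Apex's profit: π_A = (233 - 2Q)q_A - (65q_A). Setting ∂π_A/∂q_A = 0: 168 - 4q_A - 2(q_J + q_O) = 0.
Summing all 3 equations gives 515 − 8Q = 0, hence Q = 515/8.
Back-substituting: q_J = (193 − 515/4)/2 = 257/8, q_O = (154 − 515/4)/2 = 101/8, q_A = (168 − 515/4)/2 = 157/8.
Total output Q = 515/8, so price P = 233 - 2·(515/8) = 417/4.

104.25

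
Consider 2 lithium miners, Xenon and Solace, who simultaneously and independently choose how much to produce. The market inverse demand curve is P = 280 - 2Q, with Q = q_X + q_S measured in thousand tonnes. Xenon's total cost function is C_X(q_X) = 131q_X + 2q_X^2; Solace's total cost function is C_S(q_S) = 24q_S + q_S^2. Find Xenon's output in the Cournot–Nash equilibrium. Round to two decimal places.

Xenon's profit: π_X = (280 - 2Q)q_X - (131q_X + 2q_X²). Setting ∂π_X/∂q_X = 0: 149 - 8q_X - 2(q_S) = 0.
Solace's first-order condition: 256 - 6q_S - 2(q_X) = 0.
So q_X = (149 - 2q_S)/8 and q_S = (256 - 2q_X)/6.
Solving the pair: q_X = 191/22, q_S = 875/22.

8.68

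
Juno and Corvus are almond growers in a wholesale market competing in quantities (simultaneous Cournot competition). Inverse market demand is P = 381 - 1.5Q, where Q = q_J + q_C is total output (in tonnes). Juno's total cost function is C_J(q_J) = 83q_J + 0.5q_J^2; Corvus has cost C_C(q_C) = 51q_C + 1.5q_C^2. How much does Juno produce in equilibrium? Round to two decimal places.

59.45

Juno's profit: π_J = (381 - 1.5Q)q_J - (83q_J + (1/2)q_J²). Setting ∂π_J/∂q_J = 0: 298 - 4q_J - (3/2)(q_C) = 0.
Corvus's first-order condition: 330 - 6q_C - (3/2)(q_J) = 0.
So q_J = (298 - (3/2)q_C)/4 and q_C = (330 - (3/2)q_J)/6.
Solving the pair: q_J = 1724/29, q_C = 1164/29.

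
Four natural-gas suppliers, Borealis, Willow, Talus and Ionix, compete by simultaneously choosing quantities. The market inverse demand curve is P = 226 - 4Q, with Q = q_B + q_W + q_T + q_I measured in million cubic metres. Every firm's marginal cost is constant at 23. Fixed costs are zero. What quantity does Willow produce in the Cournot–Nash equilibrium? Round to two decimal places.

Each firm earns π_i = (226 - 4Q)q_i - 23q_i.
First-order condition (treating rivals' output as given): 203 - 8q_i - 4·Σ_{j≠i} q_j = 0.
With identical firms every q_j equals q_i, so Σ_{j≠i} q_j = 3q_i and 203 = 20q_i, giving q_i = 203/20.

10.15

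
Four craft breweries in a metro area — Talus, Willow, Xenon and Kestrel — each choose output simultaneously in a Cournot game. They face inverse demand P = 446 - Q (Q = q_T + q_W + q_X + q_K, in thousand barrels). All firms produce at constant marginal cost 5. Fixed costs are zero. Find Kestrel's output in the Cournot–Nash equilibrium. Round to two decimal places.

88.20

Each firm earns π_i = (446 - Q)q_i - 5q_i.
First-order condition (treating rivals' output as given): 441 - 2q_i - Σ_{j≠i} q_j = 0.
With identical firms every q_j equals q_i, so Σ_{j≠i} q_j = 3q_i and 441 = 5q_i, giving q_i = 441/5.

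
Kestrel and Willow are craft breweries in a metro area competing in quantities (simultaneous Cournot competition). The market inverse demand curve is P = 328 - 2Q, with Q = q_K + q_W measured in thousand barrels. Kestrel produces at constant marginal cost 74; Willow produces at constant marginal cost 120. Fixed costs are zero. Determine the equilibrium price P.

Kestrel's profit: π_K = (328 - 2Q)q_K - (74q_K). Setting ∂π_K/∂q_K = 0: 254 - 4q_K - 2(q_W) = 0.
Willow's profit: π_W = (328 - 2Q)q_W - (120q_W). Setting ∂π_W/∂q_W = 0: 208 - 4q_W - 2(q_K) = 0.
Rearranging gives the reaction functions q_K = (254 - 2q_W)/4 and q_W = (208 - 2q_K)/4.
Substituting one into the other gives q_K = 50 and q_W = 27.
Total output Q = 77, so price P = 328 - 2·77 = 174.

174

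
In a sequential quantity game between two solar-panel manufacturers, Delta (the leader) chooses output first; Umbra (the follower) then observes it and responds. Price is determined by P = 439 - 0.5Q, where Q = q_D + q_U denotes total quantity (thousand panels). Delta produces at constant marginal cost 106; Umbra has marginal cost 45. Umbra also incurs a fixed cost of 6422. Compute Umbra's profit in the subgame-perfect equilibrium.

26860

The follower Umbra best-responds to any q_D: π_U = (439 - 0.5Q)q_U - 45q_U.
Setting the follower's marginal profit to zero, 394 - (1/2)q_D - q_U = 0, i.e. q_U = (394 - (1/2)q_D).
The leader anticipates this reaction. Substituting into P = 439 - 0.5Q gives P = 242 - (1/4)q_D, so π_D = (242 - (1/4)q_D)q_D - 106q_D.
The leader's first-order condition 136 - (1/2)q_D = 0 yields q_D = 272.
Then q_U = (394 - (1/2)·272) = 258.
Price P = 439 - (1/2)·530 = 174.
Umbra's profit: (174 - 45)·258 - 6422 = 26860.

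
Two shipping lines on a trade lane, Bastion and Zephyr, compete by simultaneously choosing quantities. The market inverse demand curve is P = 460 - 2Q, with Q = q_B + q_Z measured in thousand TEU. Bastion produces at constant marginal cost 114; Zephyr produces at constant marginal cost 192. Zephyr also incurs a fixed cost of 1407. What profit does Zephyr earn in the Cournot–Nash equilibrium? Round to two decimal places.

598.56

Bastion's profit: π_B = (460 - 2Q)q_B - (114q_B). Setting ∂π_B/∂q_B = 0: 346 - 4q_B - 2(q_Z) = 0.
Zephyr's first-order condition: 268 - 4q_Z - 2(q_B) = 0.
So q_B = (346 - 2q_Z)/4 and q_Z = (268 - 2q_B)/4.
Solving the pair: q_B = 212/3, q_Z = 95/3.
Price P = 460 - 2·(307/3) = 766/3.
Zephyr's profit: (766/3 - 192)·(95/3) - 1407 = 598.5556.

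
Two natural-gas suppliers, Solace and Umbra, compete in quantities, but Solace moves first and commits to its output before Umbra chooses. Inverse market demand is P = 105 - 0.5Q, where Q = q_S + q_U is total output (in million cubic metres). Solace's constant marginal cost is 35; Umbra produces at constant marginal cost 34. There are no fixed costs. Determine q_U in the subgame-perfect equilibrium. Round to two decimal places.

36.50

The follower Umbra best-responds to any q_S: π_U = (105 - 0.5Q)q_U - 34q_U.
Setting the follower's marginal profit to zero, 71 - (1/2)q_S - q_U = 0, i.e. q_U = (71 - (1/2)q_S).
Solace substitutes q_U(q_S) into its own profit: π_S = q_S(105 - (1/2)q_S - (71 - (1/2)q_S)/2) - 35q_S = (139/2 - (1/4)q_S)q_S - 35q_S.
Maximising: ∂π_S/∂q_S = 69/2 - (1/2)q_S = 0, giving q_S = 69.
Then q_U = (71 - (1/2)·69) = 73/2.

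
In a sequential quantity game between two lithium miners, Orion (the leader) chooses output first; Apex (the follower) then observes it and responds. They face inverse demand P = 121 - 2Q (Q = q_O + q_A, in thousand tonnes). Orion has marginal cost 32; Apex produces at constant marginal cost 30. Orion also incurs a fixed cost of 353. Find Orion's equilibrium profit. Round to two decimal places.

120.06

Solve by backward induction. Given q_O, the follower Apex maximises π_A = (121 - 2q_O - 2q_A)q_A - 30q_A.
Follower FOC: 91 - 2q_O - 4q_A = 0, so q_A(q_O) = (91 - 2q_O)/4.
The leader anticipates this reaction. Substituting into P = 121 - 2Q gives P = 151/2 - q_O, so π_O = (151/2 - q_O)q_O - 32q_O.
Leader FOC: 87/2 - 2q_O = 0, so q_O = 87/4.
Then q_A = (91 - 2·(87/4))/4 = 95/8.
Price P = 121 - 2·(269/8) = 215/4.
Orion's profit: (215/4 - 32)·(87/4) - 353 = 1921/16.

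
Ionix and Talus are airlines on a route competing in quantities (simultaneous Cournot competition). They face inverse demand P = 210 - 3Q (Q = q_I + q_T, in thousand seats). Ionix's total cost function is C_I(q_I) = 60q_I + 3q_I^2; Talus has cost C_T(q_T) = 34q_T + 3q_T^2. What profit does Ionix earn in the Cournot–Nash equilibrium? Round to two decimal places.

Ionix's profit: π_I = (210 - 3Q)q_I - (60q_I + 3q_I²). Setting ∂π_I/∂q_I = 0: 150 - 12q_I - 3(q_T) = 0.
Talus's profit: π_T = (210 - 3Q)q_T - (34q_T + 3q_T²). Setting ∂π_T/∂q_T = 0: 176 - 12q_T - 3(q_I) = 0.
So q_I = (150 - 3q_T)/12 and q_T = (176 - 3q_I)/12.
Solving the pair: q_I = 424/45, q_T = 554/45.
Price P = 210 - 3·(326/15) = 724/5.
Ionix's profit: (724/5)·(424/45) - 60·(424/45) - 3(424/45)² = 532.6696.

532.67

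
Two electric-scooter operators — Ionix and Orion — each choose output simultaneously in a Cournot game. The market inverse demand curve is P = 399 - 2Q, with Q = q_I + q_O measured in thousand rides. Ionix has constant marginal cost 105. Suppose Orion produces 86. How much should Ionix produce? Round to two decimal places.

With the rival's output fixed at 86, Ionix's profit is π_I = (399 - 2·86 - 2q_I)q_I - (105q_I) = (227 - 2q_I)q_I - (105q_I).
∂π_I/∂q_I = 122 - 4q_I = 0, so q_I = 61/2.

30.50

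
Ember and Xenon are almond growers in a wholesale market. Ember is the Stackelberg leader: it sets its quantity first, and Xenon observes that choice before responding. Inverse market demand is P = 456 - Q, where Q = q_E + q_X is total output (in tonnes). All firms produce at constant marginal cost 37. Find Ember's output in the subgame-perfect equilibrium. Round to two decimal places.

The follower Xenon best-responds to any q_E: π_X = (456 - Q)q_X - 37q_X.
∂π_X/∂q_X = 419 - q_E - 2q_X = 0 gives the reaction function q_X = (419 - q_E)/2.
Ember substitutes q_X(q_E) into its own profit: π_E = q_E(456 - q_E - (419 - q_E)/2) - 37q_E = (493/2 - (1/2)q_E)q_E - 37q_E.
Leader FOC: 419/2 - q_E = 0, so q_E = 419/2.
Then q_X = (419 - 419/2)/2 = 419/4.

209.50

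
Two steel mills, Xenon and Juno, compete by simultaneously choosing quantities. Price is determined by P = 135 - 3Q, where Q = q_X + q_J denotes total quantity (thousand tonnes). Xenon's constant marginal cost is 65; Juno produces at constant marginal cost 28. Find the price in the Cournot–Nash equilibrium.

Xenon's profit: π_X = (135 - 3Q)q_X - (65q_X). Setting ∂π_X/∂q_X = 0: 70 - 6q_X - 3(q_J) = 0.
Juno's profit: π_J = (135 - 3Q)q_J - (28q_J). Setting ∂π_J/∂q_J = 0: 107 - 6q_J - 3(q_X) = 0.
So q_X = (70 - 3q_J)/6 and q_J = (107 - 3q_X)/6.
Substituting one into the other gives q_X = 11/3 and q_J = 16.
Total output Q = 59/3, so price P = 135 - 3·(59/3) = 76.

76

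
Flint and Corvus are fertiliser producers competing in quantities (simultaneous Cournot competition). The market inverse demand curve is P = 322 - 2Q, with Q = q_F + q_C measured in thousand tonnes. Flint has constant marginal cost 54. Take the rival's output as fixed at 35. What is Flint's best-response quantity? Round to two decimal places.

With the rival's output fixed at 35, Flint's profit is π_F = (322 - 2·35 - 2q_F)q_F - (54q_F) = (252 - 2q_F)q_F - (54q_F).
∂π_F/∂q_F = 198 - 4q_F = 0, so q_F = 99/2.

49.50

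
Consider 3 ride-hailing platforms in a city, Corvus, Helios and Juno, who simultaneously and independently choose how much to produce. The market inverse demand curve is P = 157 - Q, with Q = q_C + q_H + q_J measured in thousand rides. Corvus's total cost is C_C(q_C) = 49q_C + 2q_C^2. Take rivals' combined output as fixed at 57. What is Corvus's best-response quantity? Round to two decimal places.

With rivals' combined output fixed at 57, Corvus's profit is π_C = (157 - 57 - q_C)q_C - (49q_C + 2q_C²) = (100 - q_C)q_C - (49q_C + 2q_C²).
∂π_C/∂q_C = 51 - 6q_C = 0, so q_C = 17/2.

8.50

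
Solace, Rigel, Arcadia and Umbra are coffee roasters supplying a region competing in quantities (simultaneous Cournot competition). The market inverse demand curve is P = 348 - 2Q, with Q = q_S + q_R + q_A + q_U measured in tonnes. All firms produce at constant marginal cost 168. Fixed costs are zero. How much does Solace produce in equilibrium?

Each firm earns π_i = (348 - 2Q)q_i - 168q_i.
First-order condition (treating rivals' output as given): 180 - 4q_i - 2·Σ_{j≠i} q_j = 0.
With identical firms every q_j equals q_i, so Σ_{j≠i} q_j = 3q_i and 180 = 10q_i, giving q_i = 18.

18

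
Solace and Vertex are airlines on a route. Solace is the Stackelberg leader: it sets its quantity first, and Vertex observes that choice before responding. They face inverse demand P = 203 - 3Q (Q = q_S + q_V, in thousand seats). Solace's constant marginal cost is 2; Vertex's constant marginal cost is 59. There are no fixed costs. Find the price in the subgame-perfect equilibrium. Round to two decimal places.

66.50

Solve by backward induction. Given q_S, the follower Vertex maximises π_V = (203 - 3q_S - 3q_V)q_V - 59q_V.
Setting the follower's marginal profit to zero, 144 - 3q_S - 6q_V = 0, i.e. q_V = (144 - 3q_S)/6.
The leader anticipates this reaction. Substituting into P = 203 - 3Q gives P = 131 - (3/2)q_S, so π_S = (131 - (3/2)q_S)q_S - 2q_S.
The leader's first-order condition 129 - 3q_S = 0 yields q_S = 43.
Then q_V = (144 - 3·43)/6 = 5/2.
Total output Q = 91/2, so price P = 203 - 3·(91/2) = 133/2.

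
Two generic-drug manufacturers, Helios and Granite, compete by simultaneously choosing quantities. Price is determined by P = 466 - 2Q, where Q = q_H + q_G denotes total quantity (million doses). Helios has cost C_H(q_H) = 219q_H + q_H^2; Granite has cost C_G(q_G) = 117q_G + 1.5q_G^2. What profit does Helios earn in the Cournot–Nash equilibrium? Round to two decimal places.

2208.37

Helios's profit: π_H = (466 - 2Q)q_H - (219q_H + q_H²). Setting ∂π_H/∂q_H = 0: 247 - 6q_H - 2(q_G) = 0.
Granite's profit: π_G = (466 - 2Q)q_G - (117q_G + (3/2)q_G²). Setting ∂π_G/∂q_G = 0: 349 - 7q_G - 2(q_H) = 0.
So q_H = (247 - 2q_G)/6 and q_G = (349 - 2q_H)/7.
Substituting one into the other gives q_H = 1031/38 and q_G = 800/19.
Price P = 466 - 2·69.2368 = 327.5263.
Helios's profit: 327.5263·(1031/38) - 219·(1031/38) - (1031/38)² = 2208.3677.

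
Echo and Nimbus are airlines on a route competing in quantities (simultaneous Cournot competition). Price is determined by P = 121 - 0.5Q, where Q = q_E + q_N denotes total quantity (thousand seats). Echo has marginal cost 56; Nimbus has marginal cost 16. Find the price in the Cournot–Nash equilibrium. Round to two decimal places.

Echo's profit: π_E = (121 - 0.5Q)q_E - (56q_E). Setting ∂π_E/∂q_E = 0: 65 - q_E - (1/2)(q_N) = 0.
Nimbus's first-order condition: 105 - q_N - (1/2)(q_E) = 0.
So q_E = (65 - (1/2)q_N) and q_N = (105 - (1/2)q_E).
Solving the pair: q_E = 50/3, q_N = 290/3.
Total output Q = 340/3, so price P = 121 - (1/2)·(340/3) = 193/3.

64.33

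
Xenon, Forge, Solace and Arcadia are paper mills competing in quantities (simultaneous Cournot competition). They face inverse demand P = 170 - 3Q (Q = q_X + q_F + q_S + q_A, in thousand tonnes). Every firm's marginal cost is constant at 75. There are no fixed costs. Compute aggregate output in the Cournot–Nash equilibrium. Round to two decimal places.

25.33

A representative firm's profit is π_i = q_i(170 - 3Q) - 75q_i.
First-order condition (treating rivals' output as given): 95 - 6q_i - 3·Σ_{j≠i} q_j = 0.
With identical firms every q_j equals q_i, so Σ_{j≠i} q_j = 3q_i and 95 = 15q_i, giving q_i = 19/3.
Total output Q = 19/3 + 19/3 + 19/3 + 19/3 = 76/3.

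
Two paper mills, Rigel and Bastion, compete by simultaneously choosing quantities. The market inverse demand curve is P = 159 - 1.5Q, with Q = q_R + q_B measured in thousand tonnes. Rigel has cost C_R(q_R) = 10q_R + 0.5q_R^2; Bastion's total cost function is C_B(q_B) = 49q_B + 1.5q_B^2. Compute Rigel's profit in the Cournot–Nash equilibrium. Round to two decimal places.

2246.81

Rigel's profit: π_R = (159 - 1.5Q)q_R - (10q_R + (1/2)q_R²). Setting ∂π_R/∂q_R = 0: 149 - 4q_R - (3/2)(q_B) = 0.
Bastion's first-order condition: 110 - 6q_B - (3/2)(q_R) = 0.
Rearranging gives the reaction functions q_R = (149 - (3/2)q_B)/4 and q_B = (110 - (3/2)q_R)/6.
Solving the pair: q_R = 972/29, q_B = 866/87.
Price P = 159 - (3/2)·43.4713 = 93.7931.
Rigel's profit: 93.7931·(972/29) - 10·(972/29) - (1/2)(972/29)² = 2246.8109.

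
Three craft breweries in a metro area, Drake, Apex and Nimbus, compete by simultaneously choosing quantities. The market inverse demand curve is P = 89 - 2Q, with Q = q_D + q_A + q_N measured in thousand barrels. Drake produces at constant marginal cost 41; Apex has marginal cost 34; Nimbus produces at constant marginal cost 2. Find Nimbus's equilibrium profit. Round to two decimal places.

Drake's profit: π_D = (89 - 2Q)q_D - (41q_D). Setting ∂π_D/∂q_D = 0: 48 - 4q_D - 2(q_A + q_N) = 0.
Apex's first-order condition: 55 - 4q_A - 2(q_D + q_N) = 0.
Nimbus's first-order condition: 87 - 4q_N - 2(q_D + q_A) = 0.
Summing all 3 equations gives 190 − 8Q = 0, hence Q = 95/4.
Back-substituting: q_D = (48 − 95/2)/2 = 1/4, q_A = (55 − 95/2)/2 = 15/4, q_N = (87 − 95/2)/2 = 79/4.
Price P = 89 - 2·(95/4) = 83/2.
Nimbus's profit: (83/2 - 2)·(79/4) = 780.1250.

780.13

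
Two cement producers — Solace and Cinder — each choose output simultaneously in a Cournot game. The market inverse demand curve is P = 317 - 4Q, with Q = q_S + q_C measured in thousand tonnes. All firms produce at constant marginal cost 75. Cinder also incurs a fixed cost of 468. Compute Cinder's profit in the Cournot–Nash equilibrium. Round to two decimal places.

1158.78

Each firm earns π_i = (317 - 4Q)q_i - 75q_i.
Setting ∂π_i/∂q_i = 0 with rivals' quantities fixed: 242 - 8q_i - 4q_j = 0.
With identical firms every q_j equals q_i, so q_j = q_i and 242 = 12q_i, giving q_i = 121/6.
Price P = 317 - 4·(121/3) = 467/3.
Cinder's profit: (467/3 - 75)·(121/6) - 468 = 1158.7778.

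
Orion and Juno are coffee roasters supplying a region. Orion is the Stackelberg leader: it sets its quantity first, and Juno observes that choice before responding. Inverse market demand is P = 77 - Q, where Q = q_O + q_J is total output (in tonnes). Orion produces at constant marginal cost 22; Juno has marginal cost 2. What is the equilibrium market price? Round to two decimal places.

Solve by backward induction. Given q_O, the follower Juno maximises π_J = (77 - q_O - q_J)q_J - 2q_J.
∂π_J/∂q_J = 75 - q_O - 2q_J = 0 gives the reaction function q_J = (75 - q_O)/2.
Orion substitutes q_J(q_O) into its own profit: π_O = q_O(77 - q_O - (75 - q_O)/2) - 22q_O = (79/2 - (1/2)q_O)q_O - 22q_O.
Leader FOC: 35/2 - q_O = 0, so q_O = 35/2.
Then q_J = (75 - 35/2)/2 = 115/4.
Total output Q = 185/4, so price P = 77 - 185/4 = 123/4.

30.75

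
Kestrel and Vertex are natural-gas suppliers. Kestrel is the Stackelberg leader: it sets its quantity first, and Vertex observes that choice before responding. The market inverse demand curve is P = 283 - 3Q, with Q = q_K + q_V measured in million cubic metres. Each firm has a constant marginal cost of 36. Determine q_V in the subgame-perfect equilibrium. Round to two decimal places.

Solve by backward induction. Given q_K, the follower Vertex maximises π_V = (283 - 3q_K - 3q_V)q_V - 36q_V.
∂π_V/∂q_V = 247 - 3q_K - 6q_V = 0 gives the reaction function q_V = (247 - 3q_K)/6.
Kestrel substitutes q_V(q_K) into its own profit: π_K = q_K(283 - 3q_K - (247 - 3q_K)/2) - 36q_K = (319/2 - (3/2)q_K)q_K - 36q_K.
Leader FOC: 247/2 - 3q_K = 0, so q_K = 247/6.
Then q_V = (247 - 3·(247/6))/6 = 247/12.

20.58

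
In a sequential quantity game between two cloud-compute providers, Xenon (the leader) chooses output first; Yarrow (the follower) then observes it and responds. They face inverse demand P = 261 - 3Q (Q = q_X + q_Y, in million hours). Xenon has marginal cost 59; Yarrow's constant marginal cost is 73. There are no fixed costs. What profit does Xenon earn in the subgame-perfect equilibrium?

1944

The follower Yarrow best-responds to any q_X: π_Y = (261 - 3Q)q_Y - 73q_Y.
Setting the follower's marginal profit to zero, 188 - 3q_X - 6q_Y = 0, i.e. q_Y = (188 - 3q_X)/6.
The leader anticipates this reaction. Substituting into P = 261 - 3Q gives P = 167 - (3/2)q_X, so π_X = (167 - (3/2)q_X)q_X - 59q_X.
The leader's first-order condition 108 - 3q_X = 0 yields q_X = 36.
Then q_Y = (188 - 3·36)/6 = 40/3.
Price P = 261 - 3·(148/3) = 113.
Xenon's profit: (113 - 59)·36 = 1944.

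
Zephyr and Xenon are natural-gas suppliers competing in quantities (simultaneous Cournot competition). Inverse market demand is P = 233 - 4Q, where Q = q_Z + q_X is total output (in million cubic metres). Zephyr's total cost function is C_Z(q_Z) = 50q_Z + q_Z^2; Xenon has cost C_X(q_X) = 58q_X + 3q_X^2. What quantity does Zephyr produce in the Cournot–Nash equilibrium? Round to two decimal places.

15.02

Zephyr's profit: π_Z = (233 - 4Q)q_Z - (50q_Z + q_Z²). Setting ∂π_Z/∂q_Z = 0: 183 - 10q_Z - 4(q_X) = 0.
Xenon's first-order condition: 175 - 14q_X - 4(q_Z) = 0.
So q_Z = (183 - 4q_X)/10 and q_X = (175 - 4q_Z)/14.
Solving the pair: q_Z = 931/62, q_X = 509/62.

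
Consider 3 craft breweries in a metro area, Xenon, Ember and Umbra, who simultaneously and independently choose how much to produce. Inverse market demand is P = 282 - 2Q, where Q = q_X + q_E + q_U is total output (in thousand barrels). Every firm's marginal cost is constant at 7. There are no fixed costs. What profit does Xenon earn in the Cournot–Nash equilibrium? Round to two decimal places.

A representative firm's profit is π_i = q_i(282 - 2Q) - 7q_i.
First-order condition (treating rivals' output as given): 275 - 4q_i - 2·Σ_{j≠i} q_j = 0.
By symmetry each firm produces the same amount; substituting Σ_{j≠i} q_j = 2q_i yields q_i = 275/8.
Price P = 282 - 2·(825/8) = 303/4.
Xenon's profit: (303/4 - 7)·(275/8) = 2363.2813.

2363.28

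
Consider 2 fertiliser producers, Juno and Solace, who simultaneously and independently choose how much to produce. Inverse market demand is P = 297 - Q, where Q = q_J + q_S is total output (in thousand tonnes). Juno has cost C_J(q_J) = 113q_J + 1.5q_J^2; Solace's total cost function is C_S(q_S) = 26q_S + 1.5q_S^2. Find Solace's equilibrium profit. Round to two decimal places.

Juno's profit: π_J = (297 - Q)q_J - (113q_J + (3/2)q_J²). Setting ∂π_J/∂q_J = 0: 184 - 5q_J - (q_S) = 0.
Solace's first-order condition: 271 - 5q_S - (q_J) = 0.
So q_J = (184 - q_S)/5 and q_S = (271 - q_J)/5.
Solving the pair: q_J = 649/24, q_S = 1171/24.
Price P = 297 - 455/6 = 1327/6.
Solace's profit: (1327/6)·(1171/24) - 26·(1171/24) - (3/2)(1171/24)² = 5951.5668.

5951.57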